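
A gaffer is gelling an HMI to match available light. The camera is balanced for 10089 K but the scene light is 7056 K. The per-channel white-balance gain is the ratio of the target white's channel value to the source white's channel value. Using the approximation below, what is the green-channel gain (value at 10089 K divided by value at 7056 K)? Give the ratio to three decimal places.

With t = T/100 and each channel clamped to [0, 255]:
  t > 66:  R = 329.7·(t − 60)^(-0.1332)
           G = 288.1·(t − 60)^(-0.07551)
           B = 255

0.903

At 7056 K (t = 70.56):
  G = 288.1·(70.56 − 60)^(-0.07551) = 288.1·10.56^(-0.07551) = 288.1·0.83696 = 241.127.
At 10089 K (t = 100.89):
  G = 288.1·(100.89 − 60)^(-0.07551) = 288.1·40.89^(-0.07551) = 288.1·0.75563 = 217.696.
Gain = 217.696 / 241.127 = 0.9028 → 0.903.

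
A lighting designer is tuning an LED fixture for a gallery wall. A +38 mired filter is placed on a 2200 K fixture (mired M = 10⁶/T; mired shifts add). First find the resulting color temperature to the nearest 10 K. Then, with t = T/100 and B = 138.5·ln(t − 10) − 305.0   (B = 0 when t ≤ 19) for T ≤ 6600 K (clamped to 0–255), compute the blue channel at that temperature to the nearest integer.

18

M_in = 10⁶/2200 = 454.55; M_out = 454.55 + (+38) = 492.55.
T_out = 10⁶/492.55 = 2030.3 K → 2030 K; t = 20.3.
B = 138.5·ln(20.3 − 10) − 305.0 = 138.5·ln 10.3 − 305.0 = 138.5·2.3321 − 305.0 = 18.002.
Rounded: 18.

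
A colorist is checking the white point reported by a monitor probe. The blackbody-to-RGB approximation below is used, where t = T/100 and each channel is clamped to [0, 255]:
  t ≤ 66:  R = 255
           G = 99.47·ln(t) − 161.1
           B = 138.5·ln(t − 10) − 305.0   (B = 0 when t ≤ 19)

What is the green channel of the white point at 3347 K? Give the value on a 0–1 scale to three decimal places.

t = 3347/100 = 33.47; the t ≤ 66 branch applies.
G = 99.47·ln 33.47 − 161.1 = 99.47·3.5106 − 161.1 = 188.104.
On a 0–1 scale: 188.104/255 = 0.7377 → 0.738.

0.738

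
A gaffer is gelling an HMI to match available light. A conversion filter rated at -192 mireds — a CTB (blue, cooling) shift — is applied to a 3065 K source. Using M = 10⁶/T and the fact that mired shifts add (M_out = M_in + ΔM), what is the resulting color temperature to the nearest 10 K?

7450 K

M_in = 10⁶/3065 = 326.26 mireds.
M_out = 326.26 + (-192) = 134.26 mireds.
T_out = 10⁶/134.26 = 7448.0 K → 7450 K.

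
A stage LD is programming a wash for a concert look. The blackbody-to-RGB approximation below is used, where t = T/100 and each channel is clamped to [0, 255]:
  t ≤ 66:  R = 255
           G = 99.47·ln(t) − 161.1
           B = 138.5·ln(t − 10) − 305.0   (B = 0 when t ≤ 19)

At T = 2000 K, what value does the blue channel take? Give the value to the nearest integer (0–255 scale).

14

t = 2000/100 = 20; the t ≤ 66 branch applies.
B = 138.5·ln(20 − 10) − 305.0 = 138.5·ln 10 − 305.0 = 138.5·2.3026 − 305.0 = 13.908.
Rounded: 14.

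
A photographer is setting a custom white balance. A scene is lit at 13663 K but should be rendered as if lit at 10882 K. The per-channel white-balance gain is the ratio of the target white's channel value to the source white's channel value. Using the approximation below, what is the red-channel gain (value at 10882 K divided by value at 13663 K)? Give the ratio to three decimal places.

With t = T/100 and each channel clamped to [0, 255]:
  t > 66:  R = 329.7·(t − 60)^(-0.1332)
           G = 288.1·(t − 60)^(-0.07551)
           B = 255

At 13663 K (t = 136.63):
  R = 329.7·(136.63 − 60)^(-0.1332) = 329.7·76.63^(-0.1332) = 329.7·0.56105 = 184.977.
At 10882 K (t = 108.82):
  R = 329.7·(108.82 − 60)^(-0.1332) = 329.7·48.82^(-0.1332) = 329.7·0.59577 = 196.425.
Gain = 196.425 / 184.977 = 1.0619 → 1.062.

1.062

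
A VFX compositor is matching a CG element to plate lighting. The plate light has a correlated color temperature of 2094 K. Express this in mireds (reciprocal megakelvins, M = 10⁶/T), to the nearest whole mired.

M = 10⁶ / 2094 = 477.555 → 478 mireds.

478 mireds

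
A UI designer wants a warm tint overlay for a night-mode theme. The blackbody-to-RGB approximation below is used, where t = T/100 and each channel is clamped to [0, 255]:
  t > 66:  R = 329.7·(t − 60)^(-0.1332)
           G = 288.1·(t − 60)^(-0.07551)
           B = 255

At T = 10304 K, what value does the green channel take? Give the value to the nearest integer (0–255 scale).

217

t = 10304/100 = 103.04; the t > 66 branch applies.
G = 288.1·(103.04 − 60)^(-0.07551) = 288.1·43.04^(-0.07551) = 288.1·0.75271 = 216.855.
Rounded: 217.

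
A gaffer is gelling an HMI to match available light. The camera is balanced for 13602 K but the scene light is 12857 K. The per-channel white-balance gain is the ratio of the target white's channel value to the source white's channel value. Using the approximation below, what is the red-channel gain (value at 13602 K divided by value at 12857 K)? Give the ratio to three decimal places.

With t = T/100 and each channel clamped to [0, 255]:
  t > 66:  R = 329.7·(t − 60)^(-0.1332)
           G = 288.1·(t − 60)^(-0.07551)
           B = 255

0.986

At 12857 K (t = 128.57):
  R = 329.7·(128.57 − 60)^(-0.1332) = 329.7·68.57^(-0.1332) = 329.7·0.56941 = 187.735.
At 13602 K (t = 136.02):
  R = 329.7·(136.02 − 60)^(-0.1332) = 329.7·76.02^(-0.1332) = 329.7·0.56164 = 185.174.
Gain = 185.174 / 187.735 = 0.9864 → 0.986.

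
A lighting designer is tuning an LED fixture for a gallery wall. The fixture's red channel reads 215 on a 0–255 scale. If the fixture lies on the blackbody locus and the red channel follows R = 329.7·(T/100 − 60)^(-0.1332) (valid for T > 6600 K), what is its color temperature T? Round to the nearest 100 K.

8500 K

(t − 60)^(-0.1332) = 215/329.7 = 0.65211.
t − 60 = 0.65211^(1/-0.1332) = 0.65211^(-7.508) = 24.774, so t = 84.774.
T = 100·t = 8477 K → 8500 K to the nearest 100 K.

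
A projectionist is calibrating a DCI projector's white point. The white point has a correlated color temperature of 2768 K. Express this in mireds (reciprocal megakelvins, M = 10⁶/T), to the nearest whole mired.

M = 10⁶ / 2768 = 361.272 → 361 mireds.

361 mireds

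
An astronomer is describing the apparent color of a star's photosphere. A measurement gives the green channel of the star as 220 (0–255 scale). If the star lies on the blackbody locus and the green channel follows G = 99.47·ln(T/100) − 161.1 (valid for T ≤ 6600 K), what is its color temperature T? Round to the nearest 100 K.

ln t = (220 + 161.1) / 99.47 = 3.8313.
t = e^3.8313 = 46.123.
T = 100·t = 4612 K → 4600 K to the nearest 100 K.

4600 K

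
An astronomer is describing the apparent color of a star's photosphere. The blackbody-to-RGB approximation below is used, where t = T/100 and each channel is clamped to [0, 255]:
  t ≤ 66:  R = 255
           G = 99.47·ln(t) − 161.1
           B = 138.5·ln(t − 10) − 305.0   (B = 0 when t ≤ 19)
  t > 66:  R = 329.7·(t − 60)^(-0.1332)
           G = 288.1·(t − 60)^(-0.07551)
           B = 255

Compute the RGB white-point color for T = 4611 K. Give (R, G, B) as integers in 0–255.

t = 4611/100 = 46.11; the t ≤ 66 branch applies.
R = 255 by definition for t ≤ 66.
G = 99.47·ln 46.11 − 161.1 = 99.47·3.8310 − 161.1 = 219.973.
B = 138.5·ln(46.11 − 10) − 305.0 = 138.5·ln 36.11 − 305.0 = 138.5·3.5866 − 305.0 = 191.740.
Rounded: (255, 220, 192).

(255, 220, 192)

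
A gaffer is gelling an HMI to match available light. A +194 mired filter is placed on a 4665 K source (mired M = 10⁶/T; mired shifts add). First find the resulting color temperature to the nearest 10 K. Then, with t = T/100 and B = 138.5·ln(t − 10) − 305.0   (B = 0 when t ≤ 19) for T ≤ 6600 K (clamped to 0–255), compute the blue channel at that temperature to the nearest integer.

M_in = 10⁶/4665 = 214.36; M_out = 214.36 + (+194) = 408.36.
T_out = 10⁶/408.36 = 2448.8 K → 2450 K; t = 24.5.
B = 138.5·ln(24.5 − 10) − 305.0 = 138.5·ln 14.5 − 305.0 = 138.5·2.6741 − 305.0 = 65.370.
Rounded: 65.

65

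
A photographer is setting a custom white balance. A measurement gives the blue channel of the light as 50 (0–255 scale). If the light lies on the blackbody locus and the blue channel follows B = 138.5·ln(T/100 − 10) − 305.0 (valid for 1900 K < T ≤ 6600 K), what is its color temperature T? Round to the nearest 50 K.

2300 K

ln(t − 10) = (50 + 305.0) / 138.5 = 2.5632.
t − 10 = e^2.5632 = 12.977, so t = 22.977.
T = 100·t = 2298 K → 2300 K to the nearest 50 K.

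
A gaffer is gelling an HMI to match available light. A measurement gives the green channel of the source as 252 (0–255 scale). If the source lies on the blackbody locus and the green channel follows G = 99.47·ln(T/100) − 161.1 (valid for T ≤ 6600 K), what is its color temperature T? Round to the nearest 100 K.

6400 K

ln t = (252 + 161.1) / 99.47 = 4.1530.
t = e^4.1530 = 63.625.
T = 100·t = 6363 K → 6400 K to the nearest 100 K.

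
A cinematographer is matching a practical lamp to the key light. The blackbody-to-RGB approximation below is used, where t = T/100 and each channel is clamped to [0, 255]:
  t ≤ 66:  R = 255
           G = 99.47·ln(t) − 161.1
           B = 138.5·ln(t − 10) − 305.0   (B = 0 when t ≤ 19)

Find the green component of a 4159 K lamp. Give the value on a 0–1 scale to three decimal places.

0.822

t = 4159/100 = 41.59; the t ≤ 66 branch applies.
G = 99.47·ln 41.59 − 161.1 = 99.47·3.7279 − 161.1 = 209.710.
On a 0–1 scale: 209.710/255 = 0.8224 → 0.822.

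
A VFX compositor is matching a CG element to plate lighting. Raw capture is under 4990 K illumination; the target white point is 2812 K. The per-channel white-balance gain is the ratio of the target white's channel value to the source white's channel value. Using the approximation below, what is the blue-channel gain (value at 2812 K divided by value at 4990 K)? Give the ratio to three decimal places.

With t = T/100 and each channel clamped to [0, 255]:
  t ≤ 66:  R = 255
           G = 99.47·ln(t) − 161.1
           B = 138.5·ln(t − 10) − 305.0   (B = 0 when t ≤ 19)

0.468

At 4990 K (t = 49.9):
  B = 138.5·ln(49.9 − 10) − 305.0 = 138.5·ln 39.9 − 305.0 = 138.5·3.6864 − 305.0 = 205.563.
At 2812 K (t = 28.12):
  B = 138.5·ln(28.12 − 10) − 305.0 = 138.5·ln 18.12 − 305.0 = 138.5·2.8970 − 305.0 = 96.237.
Gain = 96.237 / 205.563 = 0.4682 → 0.468.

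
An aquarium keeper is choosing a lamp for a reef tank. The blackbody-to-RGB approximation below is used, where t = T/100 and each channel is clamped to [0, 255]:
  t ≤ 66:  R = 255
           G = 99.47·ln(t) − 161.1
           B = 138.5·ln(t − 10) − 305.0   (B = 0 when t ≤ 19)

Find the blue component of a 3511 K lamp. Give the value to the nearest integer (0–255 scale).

141

t = 3511/100 = 35.11; the t ≤ 66 branch applies.
B = 138.5·ln(35.11 − 10) − 305.0 = 138.5·ln 25.11 − 305.0 = 138.5·3.2233 − 305.0 = 141.422.
Rounded: 141.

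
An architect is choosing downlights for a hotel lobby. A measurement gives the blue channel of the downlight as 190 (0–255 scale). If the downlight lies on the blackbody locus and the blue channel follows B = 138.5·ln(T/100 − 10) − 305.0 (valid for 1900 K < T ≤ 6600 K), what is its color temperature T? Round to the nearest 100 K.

ln(t − 10) = (190 + 305.0) / 138.5 = 3.5740.
t − 10 = e^3.5740 = 35.659, so t = 45.659.
T = 100·t = 4566 K → 4600 K to the nearest 100 K.

4600 K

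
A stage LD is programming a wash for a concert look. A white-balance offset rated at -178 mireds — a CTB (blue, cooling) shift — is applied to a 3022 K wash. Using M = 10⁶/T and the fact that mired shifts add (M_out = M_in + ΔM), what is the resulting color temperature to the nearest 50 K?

6550 K

M_in = 10⁶/3022 = 330.91 mireds.
M_out = 330.91 + (-178) = 152.91 mireds.
T_out = 10⁶/152.91 = 6539.9 K → 6550 K.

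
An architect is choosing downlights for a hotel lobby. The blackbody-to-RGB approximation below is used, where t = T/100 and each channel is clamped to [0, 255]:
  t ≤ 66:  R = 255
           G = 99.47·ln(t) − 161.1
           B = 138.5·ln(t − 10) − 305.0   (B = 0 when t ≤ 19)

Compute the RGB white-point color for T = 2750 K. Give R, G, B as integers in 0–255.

t = 2750/100 = 27.5; the t ≤ 66 branch applies.
R = 255 by definition for t ≤ 66.
G = 99.47·ln 27.5 − 161.1 = 99.47·3.3142 − 161.1 = 168.562.
B = 138.5·ln(27.5 − 10) − 305.0 = 138.5·ln 17.5 − 305.0 = 138.5·2.8622 − 305.0 = 91.415.
Rounded: (255, 169, 91).

R=255, G=169, B=91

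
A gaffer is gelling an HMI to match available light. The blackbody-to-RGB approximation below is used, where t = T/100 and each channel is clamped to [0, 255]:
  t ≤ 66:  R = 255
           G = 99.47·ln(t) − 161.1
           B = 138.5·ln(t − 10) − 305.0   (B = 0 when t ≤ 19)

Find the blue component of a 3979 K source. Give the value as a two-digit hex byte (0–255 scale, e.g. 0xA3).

t = 3979/100 = 39.79; the t ≤ 66 branch applies.
B = 138.5·ln(39.79 − 10) − 305.0 = 138.5·ln 29.79 − 305.0 = 138.5·3.3942 − 305.0 = 165.093.
Rounded: 165; in hex, 0xA5.

0xA5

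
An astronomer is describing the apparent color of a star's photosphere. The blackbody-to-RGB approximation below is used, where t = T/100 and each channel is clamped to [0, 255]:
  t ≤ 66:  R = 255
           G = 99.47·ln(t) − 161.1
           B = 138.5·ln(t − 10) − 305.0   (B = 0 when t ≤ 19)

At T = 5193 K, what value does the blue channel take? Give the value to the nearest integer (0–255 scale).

212

t = 5193/100 = 51.93; the t ≤ 66 branch applies.
B = 138.5·ln(51.93 − 10) − 305.0 = 138.5·ln 41.93 − 305.0 = 138.5·3.7360 − 305.0 = 212.436.
Rounded: 212.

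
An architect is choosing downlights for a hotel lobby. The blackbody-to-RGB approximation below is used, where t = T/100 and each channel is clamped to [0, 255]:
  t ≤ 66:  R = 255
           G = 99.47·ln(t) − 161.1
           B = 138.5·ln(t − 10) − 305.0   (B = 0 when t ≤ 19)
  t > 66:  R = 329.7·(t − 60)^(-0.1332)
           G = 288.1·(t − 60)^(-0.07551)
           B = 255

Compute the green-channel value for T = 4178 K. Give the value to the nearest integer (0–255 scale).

210

t = 4178/100 = 41.78; the t ≤ 66 branch applies.
G = 99.47·ln 41.78 − 161.1 = 99.47·3.7324 − 161.1 = 210.164.
Rounded: 210.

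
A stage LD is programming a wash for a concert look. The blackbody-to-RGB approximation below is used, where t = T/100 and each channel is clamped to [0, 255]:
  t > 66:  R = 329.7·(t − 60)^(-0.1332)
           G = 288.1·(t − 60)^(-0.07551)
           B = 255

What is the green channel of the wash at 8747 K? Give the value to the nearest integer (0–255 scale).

224

t = 8747/100 = 87.47; the t > 66 branch applies.
G = 288.1·(87.47 − 60)^(-0.07551) = 288.1·27.47^(-0.07551) = 288.1·0.77867 = 224.334.
Rounded: 224.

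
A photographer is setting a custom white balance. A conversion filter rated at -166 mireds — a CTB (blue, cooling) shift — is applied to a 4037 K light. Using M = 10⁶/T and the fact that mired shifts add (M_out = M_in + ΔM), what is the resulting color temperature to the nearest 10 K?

12240 K

M_in = 10⁶/4037 = 247.71 mireds.
M_out = 247.71 + (-166) = 81.71 mireds.
T_out = 10⁶/81.71 = 12238.6 K → 12240 K.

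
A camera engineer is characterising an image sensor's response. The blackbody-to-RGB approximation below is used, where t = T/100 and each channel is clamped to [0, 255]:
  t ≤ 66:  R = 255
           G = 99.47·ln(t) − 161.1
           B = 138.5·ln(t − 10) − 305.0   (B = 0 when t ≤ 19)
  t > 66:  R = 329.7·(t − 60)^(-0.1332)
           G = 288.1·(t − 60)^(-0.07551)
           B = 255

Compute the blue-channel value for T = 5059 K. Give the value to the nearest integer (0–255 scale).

208

t = 5059/100 = 50.59; the t ≤ 66 branch applies.
B = 138.5·ln(50.59 − 10) − 305.0 = 138.5·ln 40.59 − 305.0 = 138.5·3.7035 − 305.0 = 207.938.
Rounded: 208.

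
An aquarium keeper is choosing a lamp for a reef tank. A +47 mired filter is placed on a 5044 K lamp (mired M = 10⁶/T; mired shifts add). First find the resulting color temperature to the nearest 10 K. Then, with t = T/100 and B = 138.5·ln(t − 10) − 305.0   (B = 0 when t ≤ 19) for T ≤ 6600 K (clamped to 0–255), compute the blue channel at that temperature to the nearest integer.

170

M_in = 10⁶/5044 = 198.26; M_out = 198.26 + (+47) = 245.26.
T_out = 10⁶/245.26 = 4077.4 K → 4080 K; t = 40.8.
B = 138.5·ln(40.8 − 10) − 305.0 = 138.5·ln 30.8 − 305.0 = 138.5·3.4275 − 305.0 = 169.711.
Rounded: 170.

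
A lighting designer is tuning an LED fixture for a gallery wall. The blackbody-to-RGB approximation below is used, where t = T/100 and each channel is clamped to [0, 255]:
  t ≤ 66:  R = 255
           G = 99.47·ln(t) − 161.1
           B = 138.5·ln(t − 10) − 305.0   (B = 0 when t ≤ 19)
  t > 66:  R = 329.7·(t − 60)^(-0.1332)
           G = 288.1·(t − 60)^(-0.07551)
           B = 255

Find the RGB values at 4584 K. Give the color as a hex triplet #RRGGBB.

t = 4584/100 = 45.84; the t ≤ 66 branch applies.
R = 255 by definition for t ≤ 66.
G = 99.47·ln 45.84 − 161.1 = 99.47·3.8252 − 161.1 = 219.388.
B = 138.5·ln(45.84 − 10) − 305.0 = 138.5·ln 35.84 − 305.0 = 138.5·3.5791 − 305.0 = 190.700.
Rounded: (255, 219, 191).
In hex: #FFDBBF.

#FFDBBF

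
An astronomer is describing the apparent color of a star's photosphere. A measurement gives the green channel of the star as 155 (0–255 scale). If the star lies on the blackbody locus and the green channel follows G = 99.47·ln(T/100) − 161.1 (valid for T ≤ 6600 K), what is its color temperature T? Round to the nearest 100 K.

2400 K

ln t = (155 + 161.1) / 99.47 = 3.1778.
t = e^3.1778 = 23.995.
T = 100·t = 2399 K → 2400 K to the nearest 100 K.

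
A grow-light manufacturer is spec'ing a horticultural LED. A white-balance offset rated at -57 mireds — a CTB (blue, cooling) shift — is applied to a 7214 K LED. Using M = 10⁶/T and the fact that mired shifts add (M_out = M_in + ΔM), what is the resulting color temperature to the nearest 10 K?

M_in = 10⁶/7214 = 138.62 mireds.
M_out = 138.62 + (-57) = 81.62 mireds.
T_out = 10⁶/81.62 = 12252.0 K → 12250 K.

12250 K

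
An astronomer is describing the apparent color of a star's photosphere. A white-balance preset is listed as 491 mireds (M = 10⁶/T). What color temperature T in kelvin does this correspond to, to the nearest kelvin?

T = 10⁶ / 491 = 2036.66 K → 2037 K.

2037 K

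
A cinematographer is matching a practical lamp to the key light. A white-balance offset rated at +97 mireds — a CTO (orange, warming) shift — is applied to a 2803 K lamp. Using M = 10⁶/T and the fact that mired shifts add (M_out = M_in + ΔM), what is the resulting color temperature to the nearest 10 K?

2200 K

M_in = 10⁶/2803 = 356.76 mireds.
M_out = 356.76 + (+97) = 453.76 mireds.
T_out = 10⁶/453.76 = 2203.8 K → 2200 K.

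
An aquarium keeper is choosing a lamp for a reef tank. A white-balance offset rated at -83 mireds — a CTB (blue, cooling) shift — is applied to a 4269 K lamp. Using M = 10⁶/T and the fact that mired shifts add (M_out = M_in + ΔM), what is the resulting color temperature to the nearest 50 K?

6600 K

M_in = 10⁶/4269 = 234.25 mireds.
M_out = 234.25 + (-83) = 151.25 mireds.
T_out = 10⁶/151.25 = 6611.7 K → 6600 K.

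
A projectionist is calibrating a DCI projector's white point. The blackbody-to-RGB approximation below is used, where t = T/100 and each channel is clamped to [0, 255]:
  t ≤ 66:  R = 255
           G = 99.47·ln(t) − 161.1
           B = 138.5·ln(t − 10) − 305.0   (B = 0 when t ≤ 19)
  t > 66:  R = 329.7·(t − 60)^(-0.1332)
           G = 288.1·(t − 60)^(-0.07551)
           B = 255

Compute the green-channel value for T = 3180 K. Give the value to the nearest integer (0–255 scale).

t = 3180/100 = 31.8; the t ≤ 66 branch applies.
G = 99.47·ln 31.8 − 161.1 = 99.47·3.4595 − 161.1 = 183.013.
Rounded: 183.

183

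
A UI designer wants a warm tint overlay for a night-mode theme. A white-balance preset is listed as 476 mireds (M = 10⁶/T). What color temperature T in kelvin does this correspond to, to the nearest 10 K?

2100 K

T = 10⁶ / 476 = 2100.84 K → 2100 K.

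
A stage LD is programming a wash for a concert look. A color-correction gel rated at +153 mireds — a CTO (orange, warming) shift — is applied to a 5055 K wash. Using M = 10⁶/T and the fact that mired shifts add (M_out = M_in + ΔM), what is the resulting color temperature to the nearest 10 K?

M_in = 10⁶/5055 = 197.82 mireds.
M_out = 197.82 + (+153) = 350.82 mireds.
T_out = 10⁶/350.82 = 2850.4 K → 2850 K.

2850 K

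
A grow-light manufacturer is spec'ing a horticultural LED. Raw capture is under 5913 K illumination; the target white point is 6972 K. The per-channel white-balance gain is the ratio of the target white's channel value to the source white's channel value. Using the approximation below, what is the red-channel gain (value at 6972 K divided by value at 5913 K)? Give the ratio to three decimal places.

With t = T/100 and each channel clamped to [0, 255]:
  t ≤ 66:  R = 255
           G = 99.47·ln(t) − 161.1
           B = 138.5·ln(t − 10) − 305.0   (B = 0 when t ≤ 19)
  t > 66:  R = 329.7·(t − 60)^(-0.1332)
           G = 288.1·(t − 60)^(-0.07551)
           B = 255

At 5913 K (t = 59.13):
  R = 255 by definition for t ≤ 66.
At 6972 K (t = 69.72):
  R = 329.7·(69.72 − 60)^(-0.1332) = 329.7·9.72^(-0.1332) = 329.7·0.73866 = 243.535.
Gain = 243.535 / 255.000 = 0.9550 → 0.955.

0.955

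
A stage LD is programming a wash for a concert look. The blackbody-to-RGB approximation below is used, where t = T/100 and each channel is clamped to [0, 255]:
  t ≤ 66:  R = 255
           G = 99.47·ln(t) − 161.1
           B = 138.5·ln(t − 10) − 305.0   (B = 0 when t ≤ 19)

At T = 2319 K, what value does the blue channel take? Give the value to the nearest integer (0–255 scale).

52

t = 2319/100 = 23.19; the t ≤ 66 branch applies.
B = 138.5·ln(23.19 − 10) − 305.0 = 138.5·ln 13.19 − 305.0 = 138.5·2.5795 − 305.0 = 52.255.
Rounded: 52.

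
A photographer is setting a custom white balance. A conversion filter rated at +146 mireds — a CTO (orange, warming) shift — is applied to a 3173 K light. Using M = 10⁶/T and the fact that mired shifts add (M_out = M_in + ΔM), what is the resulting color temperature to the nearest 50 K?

M_in = 10⁶/3173 = 315.16 mireds.
M_out = 315.16 + (+146) = 461.16 mireds.
T_out = 10⁶/461.16 = 2168.4 K → 2150 K.

2150 K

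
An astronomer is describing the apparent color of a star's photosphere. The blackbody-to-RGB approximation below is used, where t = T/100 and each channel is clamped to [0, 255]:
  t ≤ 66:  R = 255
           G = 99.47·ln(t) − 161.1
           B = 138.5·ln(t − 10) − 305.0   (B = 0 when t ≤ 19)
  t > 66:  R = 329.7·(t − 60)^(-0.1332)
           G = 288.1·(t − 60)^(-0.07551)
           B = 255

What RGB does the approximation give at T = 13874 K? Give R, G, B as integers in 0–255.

R=184, G=207, B=255

t = 13874/100 = 138.74; the t > 66 branch applies.
R = 329.7·(138.74 − 60)^(-0.1332) = 329.7·78.74^(-0.1332) = 329.7·0.55902 = 184.309.
G = 288.1·(138.74 − 60)^(-0.07551) = 288.1·78.74^(-0.07551) = 288.1·0.71915 = 207.187.
B = 255 by definition for t > 66.
Rounded: (184, 207, 255).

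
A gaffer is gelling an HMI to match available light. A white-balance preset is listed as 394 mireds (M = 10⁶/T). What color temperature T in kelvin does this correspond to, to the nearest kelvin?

T = 10⁶ / 394 = 2538.07 K → 2538 K.

2538 K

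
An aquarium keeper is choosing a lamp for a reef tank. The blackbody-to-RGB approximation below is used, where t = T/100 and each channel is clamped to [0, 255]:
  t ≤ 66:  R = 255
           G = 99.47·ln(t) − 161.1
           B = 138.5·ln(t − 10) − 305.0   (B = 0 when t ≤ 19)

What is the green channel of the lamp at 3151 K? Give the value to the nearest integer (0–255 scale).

182

t = 3151/100 = 31.51; the t ≤ 66 branch applies.
G = 99.47·ln 31.51 − 161.1 = 99.47·3.4503 − 161.1 = 182.102.
Rounded: 182.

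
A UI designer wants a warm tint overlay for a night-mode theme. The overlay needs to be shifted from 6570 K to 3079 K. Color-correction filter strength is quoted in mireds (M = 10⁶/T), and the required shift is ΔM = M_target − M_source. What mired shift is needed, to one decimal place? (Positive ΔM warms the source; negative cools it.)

M_source = 10⁶/6570 = 152.207; M_target = 10⁶/3079 = 324.781.
ΔM = 324.781 − 152.207 = 172.574 → +172.6 mireds, a warming shift.

+172.6 mireds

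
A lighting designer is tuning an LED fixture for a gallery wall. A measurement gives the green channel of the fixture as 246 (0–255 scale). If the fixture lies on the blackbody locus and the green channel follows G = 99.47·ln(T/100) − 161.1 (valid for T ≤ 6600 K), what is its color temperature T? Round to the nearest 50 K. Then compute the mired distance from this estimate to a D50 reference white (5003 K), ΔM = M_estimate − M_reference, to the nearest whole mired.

ln t = (246 + 161.1) / 99.47 = 4.0927.
t = e^4.0927 = 59.901.
T = 100·t = 5990 K → 6000 K to the nearest 50 K.
M_estimate = 10⁶/6000 = 166.67; M_reference = 10⁶/5003 = 199.88.
ΔM = 166.67 − 199.88 = -33.21 → -33 mireds.

-33 mireds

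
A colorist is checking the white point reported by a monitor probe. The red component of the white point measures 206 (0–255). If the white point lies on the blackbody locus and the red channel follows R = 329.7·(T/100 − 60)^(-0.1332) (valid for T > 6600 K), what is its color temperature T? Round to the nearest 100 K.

(t − 60)^(-0.1332) = 206/329.7 = 0.62481.
t − 60 = 0.62481^(1/-0.1332) = 0.62481^(-7.508) = 34.152, so t = 94.152.
T = 100·t = 9415 K → 9400 K to the nearest 100 K.

9400 K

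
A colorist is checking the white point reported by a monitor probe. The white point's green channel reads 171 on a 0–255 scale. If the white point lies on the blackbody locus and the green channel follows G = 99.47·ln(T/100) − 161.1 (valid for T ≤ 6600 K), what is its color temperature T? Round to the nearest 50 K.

2800 K

ln t = (171 + 161.1) / 99.47 = 3.3387.
t = e^3.3387 = 28.182.
T = 100·t = 2818 K → 2800 K to the nearest 50 K.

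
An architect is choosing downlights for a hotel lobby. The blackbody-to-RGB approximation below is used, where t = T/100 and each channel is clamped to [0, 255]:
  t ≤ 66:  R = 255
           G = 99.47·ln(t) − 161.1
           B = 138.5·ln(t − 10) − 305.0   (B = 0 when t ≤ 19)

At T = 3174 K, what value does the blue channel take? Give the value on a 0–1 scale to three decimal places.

0.476

t = 3174/100 = 31.74; the t ≤ 66 branch applies.
B = 138.5·ln(31.74 − 10) − 305.0 = 138.5·ln 21.74 − 305.0 = 138.5·3.0792 − 305.0 = 121.463.
On a 0–1 scale: 121.463/255 = 0.4763 → 0.476.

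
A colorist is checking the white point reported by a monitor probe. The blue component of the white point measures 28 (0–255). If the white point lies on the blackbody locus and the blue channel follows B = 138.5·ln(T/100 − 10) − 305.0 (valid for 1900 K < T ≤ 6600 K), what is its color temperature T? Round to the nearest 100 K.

ln(t − 10) = (28 + 305.0) / 138.5 = 2.4043.
t − 10 = e^2.4043 = 11.071, so t = 21.071.
T = 100·t = 2107 K → 2100 K to the nearest 100 K.

2100 K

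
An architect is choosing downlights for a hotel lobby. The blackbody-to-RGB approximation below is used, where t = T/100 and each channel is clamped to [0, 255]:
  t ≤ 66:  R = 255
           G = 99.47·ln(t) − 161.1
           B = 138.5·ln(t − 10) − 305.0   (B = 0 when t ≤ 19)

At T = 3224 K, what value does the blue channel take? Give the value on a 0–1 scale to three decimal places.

t = 3224/100 = 32.24; the t ≤ 66 branch applies.
B = 138.5·ln(32.24 − 10) − 305.0 = 138.5·ln 22.24 − 305.0 = 138.5·3.1019 − 305.0 = 124.612.
On a 0–1 scale: 124.612/255 = 0.4887 → 0.489.

0.489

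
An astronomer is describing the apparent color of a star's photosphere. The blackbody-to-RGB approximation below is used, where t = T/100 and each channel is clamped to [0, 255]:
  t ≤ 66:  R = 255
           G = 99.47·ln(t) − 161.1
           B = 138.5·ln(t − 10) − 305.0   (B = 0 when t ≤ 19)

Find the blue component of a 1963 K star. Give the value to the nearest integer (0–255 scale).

t = 1963/100 = 19.63; the t ≤ 66 branch applies.
B = 138.5·ln(19.63 − 10) − 305.0 = 138.5·ln 9.63 − 305.0 = 138.5·2.2649 − 305.0 = 8.686.
Rounded: 9.

9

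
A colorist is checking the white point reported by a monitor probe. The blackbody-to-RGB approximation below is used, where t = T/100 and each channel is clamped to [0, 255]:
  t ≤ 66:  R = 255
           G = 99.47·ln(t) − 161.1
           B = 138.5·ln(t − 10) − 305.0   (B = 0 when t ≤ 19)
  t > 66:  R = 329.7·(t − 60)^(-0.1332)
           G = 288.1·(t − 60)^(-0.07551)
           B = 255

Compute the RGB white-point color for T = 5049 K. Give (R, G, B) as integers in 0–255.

t = 5049/100 = 50.49; the t ≤ 66 branch applies.
R = 255 by definition for t ≤ 66.
G = 99.47·ln 50.49 − 161.1 = 99.47·3.9218 − 161.1 = 228.999.
B = 138.5·ln(50.49 − 10) − 305.0 = 138.5·ln 40.49 − 305.0 = 138.5·3.7011 − 305.0 = 207.596.
Rounded: (255, 229, 208).

(255, 229, 208)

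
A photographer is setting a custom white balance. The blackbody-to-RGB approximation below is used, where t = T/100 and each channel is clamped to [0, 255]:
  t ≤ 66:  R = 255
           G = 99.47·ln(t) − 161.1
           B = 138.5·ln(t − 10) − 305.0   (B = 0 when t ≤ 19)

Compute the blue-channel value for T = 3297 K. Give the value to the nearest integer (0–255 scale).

t = 3297/100 = 32.97; the t ≤ 66 branch applies.
B = 138.5·ln(32.97 − 10) − 305.0 = 138.5·ln 22.97 − 305.0 = 138.5·3.1342 − 305.0 = 129.085.
Rounded: 129.

129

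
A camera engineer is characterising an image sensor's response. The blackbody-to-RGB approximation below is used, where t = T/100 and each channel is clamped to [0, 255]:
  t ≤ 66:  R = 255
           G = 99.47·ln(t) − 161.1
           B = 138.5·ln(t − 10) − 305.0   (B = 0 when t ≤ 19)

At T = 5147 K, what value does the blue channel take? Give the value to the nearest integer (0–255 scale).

211

t = 5147/100 = 51.47; the t ≤ 66 branch applies.
B = 138.5·ln(51.47 − 10) − 305.0 = 138.5·ln 41.47 − 305.0 = 138.5·3.7250 − 305.0 = 210.908.
Rounded: 211.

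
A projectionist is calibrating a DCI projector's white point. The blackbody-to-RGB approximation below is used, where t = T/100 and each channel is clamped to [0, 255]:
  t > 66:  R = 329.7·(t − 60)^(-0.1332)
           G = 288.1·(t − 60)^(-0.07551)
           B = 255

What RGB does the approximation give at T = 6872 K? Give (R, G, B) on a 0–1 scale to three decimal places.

t = 6872/100 = 68.72; the t > 66 branch applies.
R = 329.7·(68.72 − 60)^(-0.1332) = 329.7·8.72^(-0.1332) = 329.7·0.74942 = 247.083.
G = 288.1·(68.72 − 60)^(-0.07551) = 288.1·8.72^(-0.07551) = 288.1·0.84914 = 244.639.
B = 255 by definition for t > 66.
Dividing each by 255: (0.9690, 0.9594, 1.0000) → (0.969, 0.959, 1.000).

(0.969, 0.959, 1.000)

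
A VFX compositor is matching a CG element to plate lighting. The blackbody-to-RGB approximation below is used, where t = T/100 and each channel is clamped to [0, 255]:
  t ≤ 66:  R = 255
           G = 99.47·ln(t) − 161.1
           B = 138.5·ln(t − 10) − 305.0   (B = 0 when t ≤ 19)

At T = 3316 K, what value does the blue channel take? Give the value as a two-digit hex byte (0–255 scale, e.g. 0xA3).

t = 3316/100 = 33.16; the t ≤ 66 branch applies.
B = 138.5·ln(33.16 − 10) − 305.0 = 138.5·ln 23.16 − 305.0 = 138.5·3.1424 − 305.0 = 130.226.
Rounded: 130; in hex, 0x82.

0x82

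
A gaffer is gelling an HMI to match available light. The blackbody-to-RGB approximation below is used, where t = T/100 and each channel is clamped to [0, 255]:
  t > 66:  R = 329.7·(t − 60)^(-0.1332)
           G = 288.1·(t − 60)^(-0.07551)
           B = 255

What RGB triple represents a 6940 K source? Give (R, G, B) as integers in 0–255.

t = 6940/100 = 69.4; the t > 66 branch applies.
R = 329.7·(69.4 − 60)^(-0.1332) = 329.7·9.4^(-0.1332) = 329.7·0.74196 = 244.624.
G = 288.1·(69.4 − 60)^(-0.07551) = 288.1·9.4^(-0.07551) = 288.1·0.84434 = 243.255.
B = 255 by definition for t > 66.
Rounded: (245, 243, 255).

(245, 243, 255)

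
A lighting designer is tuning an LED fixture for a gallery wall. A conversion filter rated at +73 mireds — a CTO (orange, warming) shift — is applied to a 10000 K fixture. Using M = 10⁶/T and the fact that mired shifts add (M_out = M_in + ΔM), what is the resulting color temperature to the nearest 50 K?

M_in = 10⁶/10000 = 100.00 mireds.
M_out = 100.00 + (+73) = 173.00 mireds.
T_out = 10⁶/173.00 = 5780.3 K → 5800 K.

5800 K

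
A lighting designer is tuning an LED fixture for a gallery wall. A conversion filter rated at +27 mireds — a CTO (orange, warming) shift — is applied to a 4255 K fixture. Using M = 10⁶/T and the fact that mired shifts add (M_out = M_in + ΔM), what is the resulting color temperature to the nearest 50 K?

3800 K

M_in = 10⁶/4255 = 235.02 mireds.
M_out = 235.02 + (+27) = 262.02 mireds.
T_out = 10⁶/262.02 = 3816.5 K → 3800 K.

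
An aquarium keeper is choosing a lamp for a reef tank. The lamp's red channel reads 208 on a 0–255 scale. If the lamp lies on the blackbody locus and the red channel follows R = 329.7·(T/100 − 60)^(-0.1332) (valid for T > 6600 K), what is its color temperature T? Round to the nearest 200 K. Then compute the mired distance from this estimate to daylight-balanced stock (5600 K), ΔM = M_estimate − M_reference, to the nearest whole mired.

(t − 60)^(-0.1332) = 208/329.7 = 0.63088.
t − 60 = 0.63088^(1/-0.1332) = 0.63088^(-7.508) = 31.763, so t = 91.763.
T = 100·t = 9176 K → 9200 K to the nearest 200 K.
M_estimate = 10⁶/9200 = 108.70; M_reference = 10⁶/5600 = 178.57.
ΔM = 108.70 − 178.57 = -69.88 → -70 mireds.

-70 mireds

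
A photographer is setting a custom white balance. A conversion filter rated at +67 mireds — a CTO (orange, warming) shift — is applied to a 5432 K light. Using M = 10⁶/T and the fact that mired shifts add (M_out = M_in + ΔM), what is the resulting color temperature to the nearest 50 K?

4000 K

M_in = 10⁶/5432 = 184.09 mireds.
M_out = 184.09 + (+67) = 251.09 mireds.
T_out = 10⁶/251.09 = 3982.6 K → 4000 K.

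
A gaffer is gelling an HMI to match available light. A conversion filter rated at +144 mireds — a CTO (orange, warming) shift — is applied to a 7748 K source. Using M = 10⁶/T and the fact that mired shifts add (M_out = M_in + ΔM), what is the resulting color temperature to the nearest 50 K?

M_in = 10⁶/7748 = 129.07 mireds.
M_out = 129.07 + (+144) = 273.07 mireds.
T_out = 10⁶/273.07 = 3662.1 K → 3650 K.

3650 K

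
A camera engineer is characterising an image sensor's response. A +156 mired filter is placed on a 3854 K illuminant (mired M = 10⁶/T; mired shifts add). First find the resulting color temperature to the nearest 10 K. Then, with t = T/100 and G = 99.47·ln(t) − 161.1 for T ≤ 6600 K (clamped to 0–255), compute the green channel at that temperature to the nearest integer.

155

M_in = 10⁶/3854 = 259.47; M_out = 259.47 + (+156) = 415.47.
T_out = 10⁶/415.47 = 2406.9 K → 2410 K; t = 24.1.
G = 99.47·ln 24.1 − 161.1 = 99.47·3.1822 − 161.1 = 155.435.
Rounded: 155.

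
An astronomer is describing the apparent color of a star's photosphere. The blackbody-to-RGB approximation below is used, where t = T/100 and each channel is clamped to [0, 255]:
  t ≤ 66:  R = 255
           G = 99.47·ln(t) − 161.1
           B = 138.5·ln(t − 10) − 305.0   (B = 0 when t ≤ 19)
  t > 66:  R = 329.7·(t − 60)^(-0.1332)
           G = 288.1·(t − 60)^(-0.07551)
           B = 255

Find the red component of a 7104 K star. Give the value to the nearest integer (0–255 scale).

239

t = 7104/100 = 71.04; the t > 66 branch applies.
R = 329.7·(71.04 − 60)^(-0.1332) = 329.7·11.04^(-0.1332) = 329.7·0.72623 = 239.439.
Rounded: 239.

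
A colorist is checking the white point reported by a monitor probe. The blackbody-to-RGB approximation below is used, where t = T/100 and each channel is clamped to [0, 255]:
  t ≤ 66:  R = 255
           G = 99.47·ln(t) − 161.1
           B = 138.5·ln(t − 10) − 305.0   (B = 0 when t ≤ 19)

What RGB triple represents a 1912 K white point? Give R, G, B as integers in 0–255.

R=255, G=132, B=1

t = 1912/100 = 19.12; the t ≤ 66 branch applies.
R = 255 by definition for t ≤ 66.
G = 99.47·ln 19.12 − 161.1 = 99.47·2.9507 − 161.1 = 132.410.
B = 138.5·ln(19.12 − 10) − 305.0 = 138.5·ln 9.12 − 305.0 = 138.5·2.2105 − 305.0 = 1.150.
Rounded: (255, 132, 1).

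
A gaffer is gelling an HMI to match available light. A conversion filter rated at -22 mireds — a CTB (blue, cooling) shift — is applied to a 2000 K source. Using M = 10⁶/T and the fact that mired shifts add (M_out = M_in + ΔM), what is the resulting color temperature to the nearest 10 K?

2090 K

M_in = 10⁶/2000 = 500.00 mireds.
M_out = 500.00 + (-22) = 478.00 mireds.
T_out = 10⁶/478.00 = 2092.1 K → 2090 K.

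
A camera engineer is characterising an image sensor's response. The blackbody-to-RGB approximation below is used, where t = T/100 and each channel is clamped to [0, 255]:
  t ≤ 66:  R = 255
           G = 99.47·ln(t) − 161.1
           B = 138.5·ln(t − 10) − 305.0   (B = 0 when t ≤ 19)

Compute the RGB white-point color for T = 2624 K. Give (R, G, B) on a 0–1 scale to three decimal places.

(1.000, 0.643, 0.318)

t = 2624/100 = 26.24; the t ≤ 66 branch applies.
R = 255 by definition for t ≤ 66.
G = 99.47·ln 26.24 − 161.1 = 99.47·3.2673 − 161.1 = 163.897.
B = 138.5·ln(26.24 − 10) − 305.0 = 138.5·ln 16.24 − 305.0 = 138.5·2.7875 − 305.0 = 81.066.
Dividing each by 255: (1.0000, 0.6427, 0.3179) → (1.000, 0.643, 0.318).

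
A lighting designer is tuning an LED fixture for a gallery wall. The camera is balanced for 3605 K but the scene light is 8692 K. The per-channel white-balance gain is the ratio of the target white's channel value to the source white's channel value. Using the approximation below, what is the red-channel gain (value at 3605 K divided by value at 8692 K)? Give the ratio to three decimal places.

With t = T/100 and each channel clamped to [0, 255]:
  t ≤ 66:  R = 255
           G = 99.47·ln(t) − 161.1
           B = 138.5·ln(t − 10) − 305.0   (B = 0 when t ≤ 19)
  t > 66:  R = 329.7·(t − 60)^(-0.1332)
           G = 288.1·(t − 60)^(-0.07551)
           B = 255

At 8692 K (t = 86.92):
  R = 329.7·(86.92 − 60)^(-0.1332) = 329.7·26.92^(-0.1332) = 329.7·0.64493 = 212.634.
At 3605 K (t = 36.05):
  R = 255 by definition for t ≤ 66.
Gain = 255.000 / 212.634 = 1.1992 → 1.199.

1.199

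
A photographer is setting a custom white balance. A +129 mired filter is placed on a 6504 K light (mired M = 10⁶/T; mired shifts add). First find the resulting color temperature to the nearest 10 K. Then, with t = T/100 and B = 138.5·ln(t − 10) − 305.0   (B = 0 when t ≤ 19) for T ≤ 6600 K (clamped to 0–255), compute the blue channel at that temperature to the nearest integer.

M_in = 10⁶/6504 = 153.75; M_out = 153.75 + (+129) = 282.75.
T_out = 10⁶/282.75 = 3536.7 K → 3540 K; t = 35.4.
B = 138.5·ln(35.4 − 10) − 305.0 = 138.5·ln 25.4 − 305.0 = 138.5·3.2347 − 305.0 = 143.013.
Rounded: 143.

143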